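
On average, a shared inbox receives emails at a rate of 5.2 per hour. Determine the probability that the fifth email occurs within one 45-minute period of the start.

Over the interval, μ = 5.2 × 0.75 = 3.9 (a 45-minute period = 0.75 hours).
The fifth arrival falls in the interval iff at least 5 events occur there: P(S_5 ≤ t) = P(N ≥ 5) = 1 − P(N ≤ 4) ≈ 0.3516.

0.3516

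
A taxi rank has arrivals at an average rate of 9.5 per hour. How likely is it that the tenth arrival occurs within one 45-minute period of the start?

Over the interval, μ = 9.5 × 0.75 = 7.125 (a 45-minute period = 0.75 hours).
The tenth arrival falls in the interval iff at least 10 events occur there: P(S_10 ≤ t) = P(N ≥ 10) = 1 − P(N ≤ 9) ≈ 0.1824.

0.1824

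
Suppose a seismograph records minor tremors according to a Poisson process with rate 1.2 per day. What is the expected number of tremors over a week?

8.4

E[N] = λt = 1.2 × 7 = 8.4 (a week = 7 days).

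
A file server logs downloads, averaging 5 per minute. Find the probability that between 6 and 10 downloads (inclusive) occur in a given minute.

0.3703

With mean μ = 5 per minute,
P(6 ≤ N ≤ 10) = Σ_{j=6}^{10} e^(−5) · 5^j/j! ≈ 0.3703.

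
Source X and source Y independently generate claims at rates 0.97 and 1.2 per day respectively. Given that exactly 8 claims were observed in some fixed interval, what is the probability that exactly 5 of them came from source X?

0.1690

Given the total, each event is independently from source X with probability p = λ_X/(λ_X+λ_Y) = 0.97/2.17 ≈ 0.4470.
So K ~ Binomial(8, 0.97/2.17): P(K = 5) = C(8,5) · (0.97/2.17)^5 · (1.2/2.17)^3 ≈ 0.1690.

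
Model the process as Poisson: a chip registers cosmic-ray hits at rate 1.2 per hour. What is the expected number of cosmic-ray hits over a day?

28.8

E[N] = λt = 1.2 × 24 = 28.8 (a day = 24 hours).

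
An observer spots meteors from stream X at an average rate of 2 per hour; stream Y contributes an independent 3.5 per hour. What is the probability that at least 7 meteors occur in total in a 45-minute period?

Independent Poisson processes superpose: combined rate λ = 2 + 3.5 = 5.5 per hour.
Over the interval, μ = 5.5 × 0.75 = 4.125 (a 45-minute period = 0.75 hours).
P(N ≥ 7) = 1 − P(N ≤ 6) ≈ 0.1241.

0.1241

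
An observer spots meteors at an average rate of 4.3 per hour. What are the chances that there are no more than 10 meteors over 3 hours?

Over the interval, μ = 4.3 × 3 = 12.9 (3 hours).
P(N ≤ 10) = Σ_{j=0}^{10} e^(−μ) μ^j/j! ≈ 0.2604.

0.2604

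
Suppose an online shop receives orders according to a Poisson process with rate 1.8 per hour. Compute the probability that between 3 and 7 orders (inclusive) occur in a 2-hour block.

0.6665

Over the interval, μ = 1.8 × 2 = 3.6 (a 2-hour block = 2 hours).
P(3 ≤ N ≤ 7) = Σ_{j=3}^{7} e^(−3.6) · 3.6^j/j! ≈ 0.6665.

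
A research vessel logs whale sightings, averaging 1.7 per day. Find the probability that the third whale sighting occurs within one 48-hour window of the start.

Over the interval, μ = 1.7 × 2 = 3.4 (a 48-hour window = 2 days).
The third arrival falls in the interval iff at least 3 events occur there: P(S_3 ≤ t) = P(N ≥ 3) = 1 − P(N ≤ 2) ≈ 0.6603.

0.6603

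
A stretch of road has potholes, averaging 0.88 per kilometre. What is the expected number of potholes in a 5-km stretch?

E[N] = λt = 0.88 × 5 = 4.4 (a 5-km stretch = 5 kilometres).

4.4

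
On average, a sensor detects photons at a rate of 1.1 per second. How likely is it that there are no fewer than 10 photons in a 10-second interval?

0.6595

Over the interval, μ = 1.1 × 10 = 11 (a 10-second interval = 10 seconds).
P(N ≥ 10) = 1 − P(N ≤ 9) = 1 − Σ_{j=0}^{9} e^(−μ) μ^j/j! ≈ 0.6595.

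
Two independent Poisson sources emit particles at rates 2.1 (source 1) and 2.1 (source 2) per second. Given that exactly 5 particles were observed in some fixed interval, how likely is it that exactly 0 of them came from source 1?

Given the total, each event is independently from source 1 with probability p = λ_1/(λ_1+λ_2) = 2.1/4.2 = 0.5000.
So K ~ Binomial(5, 2.1/4.2): P(K = 0) = C(5,0) · (2.1/4.2)^0 · (2.1/4.2)^5 ≈ 0.0312.

0.0312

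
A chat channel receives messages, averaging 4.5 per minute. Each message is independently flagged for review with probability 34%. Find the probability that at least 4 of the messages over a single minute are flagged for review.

0.0695

Thinning: the messages that are flagged for review themselves form a Poisson process with rate 0.34 × 4.5 = 1.53 per minute.
So μ = 1.53.
P(N ≥ 4) = 1 − P(N ≤ 3) ≈ 0.0695.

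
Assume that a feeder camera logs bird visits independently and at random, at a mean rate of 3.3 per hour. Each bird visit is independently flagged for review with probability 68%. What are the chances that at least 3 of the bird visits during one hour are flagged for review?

0.3891

Thinning: the bird visits that are flagged for review themselves form a Poisson process with rate 0.68 × 3.3 = 2.244 per hour.
So μ = 2.244.
P(N ≥ 3) = 1 − P(N ≤ 2) ≈ 0.3891.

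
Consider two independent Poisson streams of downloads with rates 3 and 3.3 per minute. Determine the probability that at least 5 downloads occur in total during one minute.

0.7531

Independent Poisson processes superpose: combined rate λ = 3 + 3.3 = 6.3 per minute.
So μ = 6.3.
P(N ≥ 5) = 1 − P(N ≤ 4) ≈ 0.7531.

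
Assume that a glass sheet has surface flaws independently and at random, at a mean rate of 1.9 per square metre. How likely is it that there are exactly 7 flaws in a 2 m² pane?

Over the interval, μ = 1.9 × 2 = 3.8 (a 2 m² pane = 2 square metres).
P(N = 7) = e^(−μ) μ^7/7! = e^(−3.8) · 3.8^7/5040 ≈ 0.0508.

0.0508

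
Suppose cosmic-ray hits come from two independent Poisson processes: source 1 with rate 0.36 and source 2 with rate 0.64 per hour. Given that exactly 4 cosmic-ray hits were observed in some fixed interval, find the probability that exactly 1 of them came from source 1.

Given the total, each event is independently from source 1 with probability p = λ_1/(λ_1+λ_2) = 0.36/1 = 0.3600.
So K ~ Binomial(4, 0.36/1): P(K = 1) = C(4,1) · (0.36/1)^1 · (0.64/1)^3 ≈ 0.3775.

0.3775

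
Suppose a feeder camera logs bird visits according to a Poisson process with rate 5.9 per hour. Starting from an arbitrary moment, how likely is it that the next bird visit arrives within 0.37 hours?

Inter-arrival times are exponential with rate λ = 5.9 per hour.
P(T ≤ 0.37) = 1 − e^(−λt) = 1 − e^(−5.9 × 0.37) = 1 − e^(−2.183) ≈ 0.8873.

0.8873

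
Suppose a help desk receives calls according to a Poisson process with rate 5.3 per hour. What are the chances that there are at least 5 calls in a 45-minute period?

0.3663

Over the interval, μ = 5.3 × 0.75 = 3.975 (a 45-minute period = 0.75 hours).
P(N ≥ 5) = 1 − P(N ≤ 4) = 1 − Σ_{j=0}^{4} e^(−μ) μ^j/j! ≈ 0.3663.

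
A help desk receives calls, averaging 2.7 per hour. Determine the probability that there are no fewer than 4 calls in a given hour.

With mean μ = 2.7 per hour,
P(N ≥ 4) = 1 − P(N ≤ 3) = 1 − Σ_{j=0}^{3} e^(−μ) μ^j/j! ≈ 0.2859.

0.2859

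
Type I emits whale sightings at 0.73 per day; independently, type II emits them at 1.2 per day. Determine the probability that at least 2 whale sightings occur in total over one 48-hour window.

Independent Poisson processes superpose: combined rate λ = 0.73 + 1.2 = 1.93 per day.
Over the interval, μ = 1.93 × 2 = 3.86 (a 48-hour window = 2 days).
P(N ≥ 2) = 1 − P(N ≤ 1) ≈ 0.8976.

0.8976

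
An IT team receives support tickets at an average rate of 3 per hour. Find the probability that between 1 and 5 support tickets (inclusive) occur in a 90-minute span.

Over the interval, μ = 3 × 1.5 = 4.5 (a 90-minute span = 1.5 hours).
P(1 ≤ N ≤ 5) = Σ_{j=1}^{5} e^(−4.5) · 4.5^j/j! ≈ 0.6918.

0.6918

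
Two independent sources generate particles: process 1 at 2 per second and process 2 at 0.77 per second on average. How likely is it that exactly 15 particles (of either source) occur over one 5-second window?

0.0978

Independent Poisson processes superpose: combined rate λ = 2 + 0.77 = 2.77 per second.
Over the interval, μ = 2.77 × 5 = 13.85 (a 5-second window = 5 seconds).
P(N = 15) = e^(−13.85) · 13.85^15/15! ≈ 0.0978.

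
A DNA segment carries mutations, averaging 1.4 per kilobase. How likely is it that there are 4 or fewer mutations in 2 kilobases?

0.8477

Over the interval, μ = 1.4 × 2 = 2.8 (2 kilobases).
P(N ≤ 4) = Σ_{j=0}^{4} e^(−μ) μ^j/j! ≈ 0.8477.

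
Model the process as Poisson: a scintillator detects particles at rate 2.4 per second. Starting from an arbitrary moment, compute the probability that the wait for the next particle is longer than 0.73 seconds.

The wait for the next event is exponential with rate λ = 2.4 per second.
P(T > 0.73) = e^(−λt) = e^(−2.4 × 0.73) = e^(−1.752) ≈ 0.1734.

0.1734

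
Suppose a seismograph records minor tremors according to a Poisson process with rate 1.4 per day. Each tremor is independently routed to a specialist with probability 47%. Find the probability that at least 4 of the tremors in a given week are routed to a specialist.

Thinning: the tremors that are routed to a specialist themselves form a Poisson process with rate 0.47 × 1.4 = 0.658 per day.
Over the interval, μ = 0.658 × 7 = 4.606 (a week = 7 days).
P(N ≥ 4) = 1 − P(N ≤ 3) ≈ 0.6753.

0.6753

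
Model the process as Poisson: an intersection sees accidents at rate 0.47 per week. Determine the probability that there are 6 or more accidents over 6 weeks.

Over the interval, μ = 0.47 × 6 = 2.82 (6 weeks).
P(N ≥ 6) = 1 − P(N ≤ 5) = 1 − Σ_{j=0}^{5} e^(−μ) μ^j/j! ≈ 0.0669.

0.0669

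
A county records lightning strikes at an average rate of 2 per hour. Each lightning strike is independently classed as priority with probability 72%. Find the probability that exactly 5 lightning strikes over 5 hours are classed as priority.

0.1204

Thinning: the lightning strikes that are classed as priority themselves form a Poisson process with rate 0.72 × 2 = 1.44 per hour.
Over the interval, μ = 1.44 × 5 = 7.2 (5 hours).
P(N = 5) = e^(−7.2) · 7.2^5/5! ≈ 0.1204.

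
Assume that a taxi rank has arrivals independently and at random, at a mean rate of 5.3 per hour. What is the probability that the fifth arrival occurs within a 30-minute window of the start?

Over the interval, μ = 5.3 × 0.5 = 2.65 (a 30-minute window = 0.5 hours).
The fifth arrival falls in the interval iff at least 5 events occur there: P(S_5 ≤ t) = P(N ≥ 5) = 1 − P(N ≤ 4) ≈ 0.1297.

0.1297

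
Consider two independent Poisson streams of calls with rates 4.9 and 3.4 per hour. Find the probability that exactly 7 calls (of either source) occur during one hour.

Independent Poisson processes superpose: combined rate λ = 4.9 + 3.4 = 8.3 per hour.
So μ = 8.3.
P(N = 7) = e^(−8.3) · 8.3^7/7! ≈ 0.1338.

0.1338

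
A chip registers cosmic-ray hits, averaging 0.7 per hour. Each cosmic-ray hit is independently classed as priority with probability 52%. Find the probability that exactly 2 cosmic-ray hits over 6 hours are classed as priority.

0.2685

Thinning: the cosmic-ray hits that are classed as priority themselves form a Poisson process with rate 0.52 × 0.7 = 0.364 per hour.
Over the interval, μ = 0.364 × 6 = 2.184 (6 hours).
P(N = 2) = e^(−2.184) · 2.184^2/2! ≈ 0.2685.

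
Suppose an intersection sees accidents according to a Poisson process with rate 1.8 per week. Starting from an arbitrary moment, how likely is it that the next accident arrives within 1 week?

0.8347

Inter-arrival times are exponential with rate λ = 1.8 per week.
P(T ≤ 1) = 1 − e^(−λt) = 1 − e^(−1.8 × 1) = 1 − e^(−1.8) ≈ 0.8347.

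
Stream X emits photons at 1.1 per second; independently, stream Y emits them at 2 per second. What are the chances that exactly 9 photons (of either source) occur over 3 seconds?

Independent Poisson processes superpose: combined rate λ = 1.1 + 2 = 3.1 per second.
Over the interval, μ = 3.1 × 3 = 9.3 (3 seconds).
P(N = 9) = e^(−9.3) · 9.3^9/9! ≈ 0.1311.

0.1311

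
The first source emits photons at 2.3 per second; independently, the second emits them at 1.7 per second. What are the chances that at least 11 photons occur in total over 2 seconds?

0.1841

Independent Poisson processes superpose: combined rate λ = 2.3 + 1.7 = 4 per second.
Over the interval, μ = 4 × 2 = 8 (2 seconds).
P(N ≥ 11) = 1 − P(N ≤ 10) ≈ 0.1841.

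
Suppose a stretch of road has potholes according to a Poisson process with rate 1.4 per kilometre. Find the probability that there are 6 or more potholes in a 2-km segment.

Over the interval, μ = 1.4 × 2 = 2.8 (a 2-km segment = 2 kilometres).
P(N ≥ 6) = 1 − P(N ≤ 5) = 1 − Σ_{j=0}^{5} e^(−μ) μ^j/j! ≈ 0.0651.

0.0651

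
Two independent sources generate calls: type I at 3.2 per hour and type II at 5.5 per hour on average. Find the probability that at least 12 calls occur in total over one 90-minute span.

0.6519

Independent Poisson processes superpose: combined rate λ = 3.2 + 5.5 = 8.7 per hour.
Over the interval, μ = 8.7 × 1.5 = 13.05 (a 90-minute span = 1.5 hours).
P(N ≥ 12) = 1 − P(N ≤ 11) ≈ 0.6519.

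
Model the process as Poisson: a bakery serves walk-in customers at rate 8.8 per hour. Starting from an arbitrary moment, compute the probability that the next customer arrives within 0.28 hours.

Inter-arrival times are exponential with rate λ = 8.8 per hour.
P(T ≤ 0.28) = 1 − e^(−λt) = 1 − e^(−8.8 × 0.28) = 1 − e^(−2.464) ≈ 0.9149.

0.9149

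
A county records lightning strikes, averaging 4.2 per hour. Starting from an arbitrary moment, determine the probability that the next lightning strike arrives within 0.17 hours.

0.5103

Inter-arrival times are exponential with rate λ = 4.2 per hour.
P(T ≤ 0.17) = 1 − e^(−λt) = 1 − e^(−4.2 × 0.17) = 1 − e^(−0.714) ≈ 0.5103.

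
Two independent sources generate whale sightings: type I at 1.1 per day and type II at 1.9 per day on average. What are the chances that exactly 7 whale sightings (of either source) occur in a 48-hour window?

0.1377

Independent Poisson processes superpose: combined rate λ = 1.1 + 1.9 = 3 per day.
Over the interval, μ = 3 × 2 = 6 (a 48-hour window = 2 days).
P(N = 7) = e^(−6) · 6^7/7! ≈ 0.1377.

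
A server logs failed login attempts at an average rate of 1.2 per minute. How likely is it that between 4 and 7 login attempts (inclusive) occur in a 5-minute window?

0.5928

Over the interval, μ = 1.2 × 5 = 6 (a 5-minute window = 5 minutes).
P(4 ≤ N ≤ 7) = Σ_{j=4}^{7} e^(−6) · 6^j/j! ≈ 0.5928.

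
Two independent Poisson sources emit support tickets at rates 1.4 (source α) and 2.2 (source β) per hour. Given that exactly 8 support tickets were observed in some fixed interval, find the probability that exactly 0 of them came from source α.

Given the total, each event is independently from source α with probability p = λ_α/(λ_α+λ_β) = 1.4/3.6 ≈ 0.3889.
So K ~ Binomial(8, 1.4/3.6): P(K = 0) = C(8,0) · (1.4/3.6)^0 · (2.2/3.6)^8 ≈ 0.0195.

0.0195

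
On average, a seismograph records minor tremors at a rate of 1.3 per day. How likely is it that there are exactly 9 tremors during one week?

Over the interval, μ = 1.3 × 7 = 9.1 (a week = 7 days).
P(N = 9) = e^(−μ) μ^9/9! = e^(−9.1) · 9.1^9/362880 ≈ 0.1317.

0.1317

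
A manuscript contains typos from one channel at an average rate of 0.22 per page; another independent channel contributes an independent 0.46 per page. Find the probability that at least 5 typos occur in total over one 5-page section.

Independent Poisson processes superpose: combined rate λ = 0.22 + 0.46 = 0.68 per page.
Over the interval, μ = 0.68 × 5 = 3.4 (a 5-page section = 5 pages).
P(N ≥ 5) = 1 − P(N ≤ 4) ≈ 0.2558.

0.2558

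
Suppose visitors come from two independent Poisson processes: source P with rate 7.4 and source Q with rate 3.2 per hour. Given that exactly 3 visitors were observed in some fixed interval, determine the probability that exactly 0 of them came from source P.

0.0275

Given the total, each event is independently from source P with probability p = λ_P/(λ_P+λ_Q) = 7.4/10.6 ≈ 0.6981.
So K ~ Binomial(3, 7.4/10.6): P(K = 0) = C(3,0) · (7.4/10.6)^0 · (3.2/10.6)^3 ≈ 0.0275.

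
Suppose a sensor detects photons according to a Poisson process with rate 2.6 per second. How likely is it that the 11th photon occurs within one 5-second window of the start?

0.7483

Over the interval, μ = 2.6 × 5 = 13 (a 5-second window = 5 seconds).
The 11th arrival falls in the interval iff at least 11 events occur there: P(S_11 ≤ t) = P(N ≥ 11) = 1 − P(N ≤ 10) ≈ 0.7483.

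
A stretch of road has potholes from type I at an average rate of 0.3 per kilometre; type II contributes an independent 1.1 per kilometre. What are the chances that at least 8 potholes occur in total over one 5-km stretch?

Independent Poisson processes superpose: combined rate λ = 0.3 + 1.1 = 1.4 per kilometre.
Over the interval, μ = 1.4 × 5 = 7 (a 5-km stretch = 5 kilometres).
P(N ≥ 8) = 1 − P(N ≤ 7) ≈ 0.4013.

0.4013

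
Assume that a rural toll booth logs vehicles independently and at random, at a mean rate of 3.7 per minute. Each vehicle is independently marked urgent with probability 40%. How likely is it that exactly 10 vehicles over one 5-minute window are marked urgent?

Thinning: the vehicles that are marked urgent themselves form a Poisson process with rate 0.4 × 3.7 = 1.48 per minute.
Over the interval, μ = 1.48 × 5 = 7.4 (a 5-minute window = 5 minutes).
P(N = 10) = e^(−7.4) · 7.4^10/10! ≈ 0.0829.

0.0829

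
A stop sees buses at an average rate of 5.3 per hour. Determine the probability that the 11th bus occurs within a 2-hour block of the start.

Over the interval, μ = 5.3 × 2 = 10.6 (a 2-hour block = 2 hours).
The 11th arrival falls in the interval iff at least 11 events occur there: P(S_11 ≤ t) = P(N ≥ 11) = 1 − P(N ≤ 10) ≈ 0.4916.

0.4916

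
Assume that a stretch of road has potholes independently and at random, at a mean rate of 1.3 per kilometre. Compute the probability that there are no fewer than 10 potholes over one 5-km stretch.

0.1226

Over the interval, μ = 1.3 × 5 = 6.5 (a 5-km stretch = 5 kilometres).
P(N ≥ 10) = 1 − P(N ≤ 9) = 1 − Σ_{j=0}^{9} e^(−μ) μ^j/j! ≈ 0.1226.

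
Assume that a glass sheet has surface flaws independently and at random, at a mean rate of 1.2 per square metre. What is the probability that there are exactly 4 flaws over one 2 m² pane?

Over the interval, μ = 1.2 × 2 = 2.4 (a 2 m² pane = 2 square metres).
P(N = 4) = e^(−μ) μ^4/4! = e^(−2.4) · 2.4^4/24 ≈ 0.1254.

0.1254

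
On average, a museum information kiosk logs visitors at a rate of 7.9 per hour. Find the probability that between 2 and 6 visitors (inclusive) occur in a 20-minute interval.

Over the interval, μ = 7.9 × 1/3 ≈ 2.63333 (a 20-minute interval = 1/3 hours).
P(2 ≤ N ≤ 6) = Σ_{j=2}^{6} e^(−2.63333) · 2.63333^j/j! ≈ 0.7207.

0.7207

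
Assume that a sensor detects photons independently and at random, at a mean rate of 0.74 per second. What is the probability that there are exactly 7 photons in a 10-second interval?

0.1474

Over the interval, μ = 0.74 × 10 = 7.4 (a 10-second interval = 10 seconds).
P(N = 7) = e^(−μ) μ^7/7! = e^(−7.4) · 7.4^7/5040 ≈ 0.1474.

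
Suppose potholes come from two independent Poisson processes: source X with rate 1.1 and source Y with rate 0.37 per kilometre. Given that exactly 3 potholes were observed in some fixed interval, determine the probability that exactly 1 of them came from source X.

Given the total, each event is independently from source X with probability p = λ_X/(λ_X+λ_Y) = 1.1/1.47 ≈ 0.7483.
So K ~ Binomial(3, 1.1/1.47): P(K = 1) = C(3,1) · (1.1/1.47)^1 · (0.37/1.47)^2 ≈ 0.1422.

0.1422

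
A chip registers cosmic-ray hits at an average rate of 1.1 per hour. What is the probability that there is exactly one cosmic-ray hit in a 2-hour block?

0.2438

Over the interval, μ = 1.1 × 2 = 2.2 (a 2-hour block = 2 hours).
P(N = 1) = e^(−μ) μ^1/1! = e^(−2.2) · 2.2^1/1 ≈ 0.2438.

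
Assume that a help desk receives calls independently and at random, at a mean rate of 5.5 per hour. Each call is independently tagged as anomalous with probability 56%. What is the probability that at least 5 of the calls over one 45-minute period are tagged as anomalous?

0.0849

Thinning: the calls that are tagged as anomalous themselves form a Poisson process with rate 0.56 × 5.5 = 3.08 per hour.
Over the interval, μ = 3.08 × 0.75 = 2.31 (a 45-minute period = 0.75 hours).
P(N ≥ 5) = 1 − P(N ≤ 4) ≈ 0.0849.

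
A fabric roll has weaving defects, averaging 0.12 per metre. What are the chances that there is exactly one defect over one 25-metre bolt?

0.1494

Over the interval, μ = 0.12 × 25 = 3 (a 25-metre bolt = 25 metres).
P(N = 1) = e^(−μ) μ^1/1! = e^(−3) · 3^1/1 ≈ 0.1494.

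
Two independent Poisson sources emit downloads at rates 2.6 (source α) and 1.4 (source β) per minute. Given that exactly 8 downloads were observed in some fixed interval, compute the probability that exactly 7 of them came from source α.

Given the total, each event is independently from source α with probability p = λ_α/(λ_α+λ_β) = 2.6/4 = 0.6500.
So K ~ Binomial(8, 2.6/4): P(K = 7) = C(8,7) · (2.6/4)^7 · (1.4/4)^1 ≈ 0.1373.

0.1373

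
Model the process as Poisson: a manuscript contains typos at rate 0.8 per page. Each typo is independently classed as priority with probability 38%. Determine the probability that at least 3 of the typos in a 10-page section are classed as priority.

Thinning: the typos that are classed as priority themselves form a Poisson process with rate 0.38 × 0.8 = 0.304 per page.
Over the interval, μ = 0.304 × 10 = 3.04 (a 10-page section = 10 pages).
P(N ≥ 3) = 1 − P(N ≤ 2) ≈ 0.5857.

0.5857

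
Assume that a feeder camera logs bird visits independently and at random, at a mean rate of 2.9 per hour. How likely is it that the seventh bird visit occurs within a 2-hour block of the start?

Over the interval, μ = 2.9 × 2 = 5.8 (a 2-hour block = 2 hours).
The seventh arrival falls in the interval iff at least 7 events occur there: P(S_7 ≤ t) = P(N ≥ 7) = 1 − P(N ≤ 6) ≈ 0.3616.

0.3616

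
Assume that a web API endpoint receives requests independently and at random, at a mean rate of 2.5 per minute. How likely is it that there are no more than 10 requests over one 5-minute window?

0.2971

Over the interval, μ = 2.5 × 5 = 12.5 (a 5-minute window = 5 minutes).
P(N ≤ 10) = Σ_{j=0}^{10} e^(−μ) μ^j/j! ≈ 0.2971.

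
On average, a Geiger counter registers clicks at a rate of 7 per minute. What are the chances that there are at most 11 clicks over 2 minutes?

0.2600

Over the interval, μ = 7 × 2 = 14 (2 minutes).
P(N ≤ 11) = Σ_{j=0}^{11} e^(−μ) μ^j/j! ≈ 0.2600.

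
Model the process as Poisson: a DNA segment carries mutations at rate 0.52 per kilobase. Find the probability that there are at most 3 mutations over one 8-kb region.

0.4029

Over the interval, μ = 0.52 × 8 = 4.16 (an 8-kb region = 8 kilobases).
P(N ≤ 3) = Σ_{j=0}^{3} e^(−μ) μ^j/j! ≈ 0.4029.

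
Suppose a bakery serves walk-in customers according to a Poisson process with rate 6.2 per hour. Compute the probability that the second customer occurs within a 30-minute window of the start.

0.8153

Over the interval, μ = 6.2 × 0.5 = 3.1 (a 30-minute window = 0.5 hours).
The second arrival falls in the interval iff at least 2 events occur there: P(S_2 ≤ t) = P(N ≥ 2) = 1 − P(N ≤ 1) ≈ 0.8153.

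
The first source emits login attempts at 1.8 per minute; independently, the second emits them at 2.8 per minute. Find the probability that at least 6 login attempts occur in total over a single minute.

Independent Poisson processes superpose: combined rate λ = 1.8 + 2.8 = 4.6 per minute.
So μ = 4.6.
P(N ≥ 6) = 1 − P(N ≤ 5) ≈ 0.3142.

0.3142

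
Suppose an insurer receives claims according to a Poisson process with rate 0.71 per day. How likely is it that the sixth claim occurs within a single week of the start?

0.3788

Over the interval, μ = 0.71 × 7 = 4.97 (a week = 7 days).
The sixth arrival falls in the interval iff at least 6 events occur there: P(S_6 ≤ t) = P(N ≥ 6) = 1 − P(N ≤ 5) ≈ 0.3788.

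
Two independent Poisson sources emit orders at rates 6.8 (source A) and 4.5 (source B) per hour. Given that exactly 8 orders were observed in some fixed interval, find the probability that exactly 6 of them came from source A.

Given the total, each event is independently from source A with probability p = λ_A/(λ_A+λ_B) = 6.8/11.3 ≈ 0.6018.
So K ~ Binomial(8, 6.8/11.3): P(K = 6) = C(8,6) · (6.8/11.3)^6 · (4.5/11.3)^2 ≈ 0.2109.

0.2109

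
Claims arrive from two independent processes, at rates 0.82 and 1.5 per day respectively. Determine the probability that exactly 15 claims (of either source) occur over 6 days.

0.0983

Independent Poisson processes superpose: combined rate λ = 0.82 + 1.5 = 2.32 per day.
Over the interval, μ = 2.32 × 6 = 13.92 (6 days).
P(N = 15) = e^(−13.92) · 13.92^15/15! ≈ 0.0983.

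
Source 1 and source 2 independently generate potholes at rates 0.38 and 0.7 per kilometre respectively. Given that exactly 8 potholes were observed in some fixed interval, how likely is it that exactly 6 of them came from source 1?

Given the total, each event is independently from source 1 with probability p = λ_1/(λ_1+λ_2) = 0.38/1.08 ≈ 0.3519.
So K ~ Binomial(8, 0.38/1.08): P(K = 6) = C(8,6) · (0.38/1.08)^6 · (0.7/1.08)^2 ≈ 0.0223.

0.0223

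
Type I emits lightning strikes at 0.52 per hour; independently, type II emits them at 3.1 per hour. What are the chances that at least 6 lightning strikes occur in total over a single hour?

Independent Poisson processes superpose: combined rate λ = 0.52 + 3.1 = 3.62 per hour.
So μ = 3.62.
P(N ≥ 6) = 1 − P(N ≤ 5) ≈ 0.1586.

0.1586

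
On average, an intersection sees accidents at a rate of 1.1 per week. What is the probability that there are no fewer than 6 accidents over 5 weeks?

0.4711

Over the interval, μ = 1.1 × 5 = 5.5 (5 weeks).
P(N ≥ 6) = 1 − P(N ≤ 5) = 1 − Σ_{j=0}^{5} e^(−μ) μ^j/j! ≈ 0.4711.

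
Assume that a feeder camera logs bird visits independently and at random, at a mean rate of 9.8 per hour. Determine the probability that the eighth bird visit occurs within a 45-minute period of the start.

0.4533

Over the interval, μ = 9.8 × 0.75 = 7.35 (a 45-minute period = 0.75 hours).
The eighth arrival falls in the interval iff at least 8 events occur there: P(S_8 ≤ t) = P(N ≥ 8) = 1 − P(N ≤ 7) ≈ 0.4533.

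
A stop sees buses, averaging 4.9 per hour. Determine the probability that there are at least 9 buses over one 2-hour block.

0.6442

Over the interval, μ = 4.9 × 2 = 9.8 (a 2-hour block = 2 hours).
P(N ≥ 9) = 1 − P(N ≤ 8) = 1 − Σ_{j=0}^{8} e^(−μ) μ^j/j! ≈ 0.6442.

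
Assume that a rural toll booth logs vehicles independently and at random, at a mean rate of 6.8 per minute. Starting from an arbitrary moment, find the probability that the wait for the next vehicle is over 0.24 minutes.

The wait for the next event is exponential with rate λ = 6.8 per minute.
P(T > 0.24) = e^(−λt) = e^(−6.8 × 0.24) = e^(−1.632) ≈ 0.1955.

0.1955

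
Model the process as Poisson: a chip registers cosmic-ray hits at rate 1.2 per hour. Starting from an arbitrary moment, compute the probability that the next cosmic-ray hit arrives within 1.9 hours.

0.8977

Inter-arrival times are exponential with rate λ = 1.2 per hour.
P(T ≤ 1.9) = 1 − e^(−λt) = 1 − e^(−1.2 × 1.9) = 1 − e^(−2.28) ≈ 0.8977.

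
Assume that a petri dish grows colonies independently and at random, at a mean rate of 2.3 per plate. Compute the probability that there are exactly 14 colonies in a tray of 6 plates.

0.1058

Over the interval, μ = 2.3 × 6 = 13.8 (a tray of 6 plates = 6 plates).
P(N = 14) = e^(−μ) μ^14/14! = e^(−13.8) · 13.8^14/87178291200 ≈ 0.1058.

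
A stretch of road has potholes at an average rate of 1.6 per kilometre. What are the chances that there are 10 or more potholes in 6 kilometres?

Over the interval, μ = 1.6 × 6 = 9.6 (6 kilometres).
P(N ≥ 10) = 1 − P(N ≤ 9) = 1 − Σ_{j=0}^{9} e^(−μ) μ^j/j! ≈ 0.4911.

0.4911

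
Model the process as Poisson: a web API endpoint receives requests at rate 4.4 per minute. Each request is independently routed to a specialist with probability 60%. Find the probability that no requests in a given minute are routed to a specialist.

Thinning: the requests that are routed to a specialist themselves form a Poisson process with rate 0.6 × 4.4 = 2.64 per minute.
So μ = 2.64.
P(N = 0) = e^(−2.64) · 2.64^0/0! ≈ 0.0714.

0.0714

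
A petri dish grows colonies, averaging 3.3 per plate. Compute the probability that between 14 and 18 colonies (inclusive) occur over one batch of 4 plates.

Over the interval, μ = 3.3 × 4 = 13.2 (a batch of 4 plates = 4 plates).
P(14 ≤ N ≤ 18) = Σ_{j=14}^{18} e^(−13.2) · 13.2^j/j! ≈ 0.3709.

0.3709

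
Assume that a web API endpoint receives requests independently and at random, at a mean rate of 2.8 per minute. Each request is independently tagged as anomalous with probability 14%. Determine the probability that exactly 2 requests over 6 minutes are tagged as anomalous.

Thinning: the requests that are tagged as anomalous themselves form a Poisson process with rate 0.14 × 2.8 = 0.392 per minute.
Over the interval, μ = 0.392 × 6 = 2.352 (6 minutes).
P(N = 2) = e^(−2.352) · 2.352^2/2! ≈ 0.2633.

0.2633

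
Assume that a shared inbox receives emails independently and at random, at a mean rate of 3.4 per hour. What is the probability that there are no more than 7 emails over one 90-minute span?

0.8560

Over the interval, μ = 3.4 × 1.5 = 5.1 (a 90-minute span = 1.5 hours).
P(N ≤ 7) = Σ_{j=0}^{7} e^(−μ) μ^j/j! ≈ 0.8560.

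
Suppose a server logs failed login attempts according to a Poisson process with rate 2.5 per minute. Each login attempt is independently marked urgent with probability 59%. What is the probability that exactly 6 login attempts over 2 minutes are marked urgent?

0.0479

Thinning: the login attempts that are marked urgent themselves form a Poisson process with rate 0.59 × 2.5 = 1.475 per minute.
Over the interval, μ = 1.475 × 2 = 2.95 (2 minutes).
P(N = 6) = e^(−2.95) · 2.95^6/6! ≈ 0.0479.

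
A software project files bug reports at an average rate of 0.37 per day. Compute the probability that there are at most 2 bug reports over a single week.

0.5209

Over the interval, μ = 0.37 × 7 = 2.59 (a week = 7 days).
P(N ≤ 2) = Σ_{j=0}^{2} e^(−μ) μ^j/j! ≈ 0.5209.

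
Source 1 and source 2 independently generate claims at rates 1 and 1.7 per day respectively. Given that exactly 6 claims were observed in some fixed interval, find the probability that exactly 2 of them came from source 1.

0.3234

Given the total, each event is independently from source 1 with probability p = λ_1/(λ_1+λ_2) = 1/2.7 ≈ 0.3704.
So K ~ Binomial(6, 1/2.7): P(K = 2) = C(6,2) · (1/2.7)^2 · (1.7/2.7)^4 ≈ 0.3234.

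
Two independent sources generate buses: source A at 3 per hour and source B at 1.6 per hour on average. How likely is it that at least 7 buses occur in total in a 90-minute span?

Independent Poisson processes superpose: combined rate λ = 3 + 1.6 = 4.6 per hour.
Over the interval, μ = 4.6 × 1.5 = 6.9 (a 90-minute span = 1.5 hours).
P(N ≥ 7) = 1 − P(N ≤ 6) ≈ 0.5353.

0.5353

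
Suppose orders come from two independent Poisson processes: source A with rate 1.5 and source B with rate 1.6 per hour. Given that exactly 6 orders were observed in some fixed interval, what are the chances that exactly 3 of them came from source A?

0.3115

Given the total, each event is independently from source A with probability p = λ_A/(λ_A+λ_B) = 1.5/3.1 ≈ 0.4839.
So K ~ Binomial(6, 1.5/3.1): P(K = 3) = C(6,3) · (1.5/3.1)^3 · (1.6/3.1)^3 ≈ 0.3115.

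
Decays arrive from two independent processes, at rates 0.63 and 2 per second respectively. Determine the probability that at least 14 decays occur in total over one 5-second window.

Independent Poisson processes superpose: combined rate λ = 0.63 + 2 = 2.63 per second.
Over the interval, μ = 2.63 × 5 = 13.15 (a 5-second window = 5 seconds).
P(N ≥ 14) = 1 − P(N ≤ 13) ≈ 0.4434.

0.4434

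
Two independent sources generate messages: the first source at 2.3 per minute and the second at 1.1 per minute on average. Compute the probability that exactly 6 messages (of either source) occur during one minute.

0.0716

Independent Poisson processes superpose: combined rate λ = 2.3 + 1.1 = 3.4 per minute.
So μ = 3.4.
P(N = 6) = e^(−3.4) · 3.4^6/6! ≈ 0.0716.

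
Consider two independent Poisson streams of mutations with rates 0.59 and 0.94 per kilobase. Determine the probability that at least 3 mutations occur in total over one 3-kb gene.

Independent Poisson processes superpose: combined rate λ = 0.59 + 0.94 = 1.53 per kilobase.
Over the interval, μ = 1.53 × 3 = 4.59 (a 3-kb gene = 3 kilobases).
P(N ≥ 3) = 1 − P(N ≤ 2) ≈ 0.8363.

0.8363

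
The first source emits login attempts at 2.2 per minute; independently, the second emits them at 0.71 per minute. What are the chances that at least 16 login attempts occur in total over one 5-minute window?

0.3859

Independent Poisson processes superpose: combined rate λ = 2.2 + 0.71 = 2.91 per minute.
Over the interval, μ = 2.91 × 5 = 14.55 (a 5-minute window = 5 minutes).
P(N ≥ 16) = 1 − P(N ≤ 15) ≈ 0.3859.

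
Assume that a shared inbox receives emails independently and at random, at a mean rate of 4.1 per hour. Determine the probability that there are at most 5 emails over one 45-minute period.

0.9083

Over the interval, μ = 4.1 × 0.75 = 3.075 (a 45-minute period = 0.75 hours).
P(N ≤ 5) = Σ_{j=0}^{5} e^(−μ) μ^j/j! ≈ 0.9083.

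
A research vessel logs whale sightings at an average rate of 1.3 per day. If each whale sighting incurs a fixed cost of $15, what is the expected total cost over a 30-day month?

E[N] = 1.3 × 30 = 39 (a 30-day month = 30 days); E[cost] = 39 × $15 = $585.

$585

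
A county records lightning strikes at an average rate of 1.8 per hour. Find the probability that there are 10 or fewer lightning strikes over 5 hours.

Over the interval, μ = 1.8 × 5 = 9 (5 hours).
P(N ≤ 10) = Σ_{j=0}^{10} e^(−μ) μ^j/j! ≈ 0.7060.

0.7060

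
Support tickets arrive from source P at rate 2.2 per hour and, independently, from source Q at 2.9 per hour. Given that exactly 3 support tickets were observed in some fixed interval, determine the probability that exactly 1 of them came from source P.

Given the total, each event is independently from source P with probability p = λ_P/(λ_P+λ_Q) = 2.2/5.1 ≈ 0.4314.
So K ~ Binomial(3, 2.2/5.1): P(K = 1) = C(3,1) · (2.2/5.1)^1 · (2.9/5.1)^2 ≈ 0.4184.

0.4184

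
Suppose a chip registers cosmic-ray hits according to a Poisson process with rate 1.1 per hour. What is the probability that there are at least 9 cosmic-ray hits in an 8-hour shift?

Over the interval, μ = 1.1 × 8 = 8.8 (an 8-hour shift = 8 hours).
P(N ≥ 9) = 1 − P(N ≤ 8) = 1 − Σ_{j=0}^{8} e^(−μ) μ^j/j! ≈ 0.5177.

0.5177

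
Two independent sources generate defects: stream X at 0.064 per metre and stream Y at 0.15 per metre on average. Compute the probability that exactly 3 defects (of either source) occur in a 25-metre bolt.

0.1212

Independent Poisson processes superpose: combined rate λ = 0.064 + 0.15 = 0.214 per metre.
Over the interval, μ = 0.214 × 25 = 5.35 (a 25-metre bolt = 25 metres).
P(N = 3) = e^(−5.35) · 5.35^3/3! ≈ 0.1212.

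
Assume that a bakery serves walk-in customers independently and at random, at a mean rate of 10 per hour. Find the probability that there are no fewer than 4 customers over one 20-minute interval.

Over the interval, μ = 10 × 1/3 ≈ 3.33333 (a 20-minute interval = 1/3 hours).
P(N ≥ 4) = 1 − P(N ≤ 3) = 1 − Σ_{j=0}^{3} e^(−μ) μ^j/j! ≈ 0.4270.

0.4270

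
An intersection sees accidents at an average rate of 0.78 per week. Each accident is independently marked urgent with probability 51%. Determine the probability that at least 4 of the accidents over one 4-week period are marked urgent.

Thinning: the accidents that are marked urgent themselves form a Poisson process with rate 0.51 × 0.78 = 0.3978 per week.
Over the interval, μ = 0.3978 × 4 = 1.5912 (a 4-week period = 4 weeks).
P(N ≥ 4) = 1 − P(N ≤ 3) ≈ 0.0776.

0.0776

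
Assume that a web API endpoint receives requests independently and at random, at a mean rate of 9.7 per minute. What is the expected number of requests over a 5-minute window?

48.5

E[N] = λt = 9.7 × 5 = 48.5 (a 5-minute window = 5 minutes).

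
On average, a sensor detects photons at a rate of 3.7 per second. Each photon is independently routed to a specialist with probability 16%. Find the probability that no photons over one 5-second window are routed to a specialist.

Thinning: the photons that are routed to a specialist themselves form a Poisson process with rate 0.16 × 3.7 = 0.592 per second.
Over the interval, μ = 0.592 × 5 = 2.96 (a 5-second window = 5 seconds).
P(N = 0) = e^(−2.96) · 2.96^0/0! ≈ 0.0518.

0.0518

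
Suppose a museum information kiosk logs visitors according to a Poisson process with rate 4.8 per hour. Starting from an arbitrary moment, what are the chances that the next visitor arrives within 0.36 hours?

0.8224

Inter-arrival times are exponential with rate λ = 4.8 per hour.
P(T ≤ 0.36) = 1 − e^(−λt) = 1 − e^(−4.8 × 0.36) = 1 − e^(−1.728) ≈ 0.8224.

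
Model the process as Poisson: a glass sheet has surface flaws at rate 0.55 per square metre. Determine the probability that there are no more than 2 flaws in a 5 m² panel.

0.4815

Over the interval, μ = 0.55 × 5 = 2.75 (a 5 m² panel = 5 square metres).
P(N ≤ 2) = Σ_{j=0}^{2} e^(−μ) μ^j/j! ≈ 0.4815.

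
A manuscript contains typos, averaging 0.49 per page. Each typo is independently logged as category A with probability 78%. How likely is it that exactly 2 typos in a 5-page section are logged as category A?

0.2701

Thinning: the typos that are logged as category A themselves form a Poisson process with rate 0.78 × 0.49 = 0.3822 per page.
Over the interval, μ = 0.3822 × 5 = 1.911 (a 5-page section = 5 pages).
P(N = 2) = e^(−1.911) · 1.911^2/2! ≈ 0.2701.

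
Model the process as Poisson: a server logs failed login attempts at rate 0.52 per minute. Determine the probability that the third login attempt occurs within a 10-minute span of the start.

Over the interval, μ = 0.52 × 10 = 5.2 (a 10-minute span = 10 minutes).
The third arrival falls in the interval iff at least 3 events occur there: P(S_3 ≤ t) = P(N ≥ 3) = 1 − P(N ≤ 2) ≈ 0.8912.

0.8912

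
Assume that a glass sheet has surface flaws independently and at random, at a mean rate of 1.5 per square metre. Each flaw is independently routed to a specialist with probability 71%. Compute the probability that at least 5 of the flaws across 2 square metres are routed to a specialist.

0.0651

Thinning: the flaws that are routed to a specialist themselves form a Poisson process with rate 0.71 × 1.5 = 1.065 per square metre.
Over the interval, μ = 1.065 × 2 = 2.13 (2 square metres).
P(N ≥ 5) = 1 − P(N ≤ 4) ≈ 0.0651.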